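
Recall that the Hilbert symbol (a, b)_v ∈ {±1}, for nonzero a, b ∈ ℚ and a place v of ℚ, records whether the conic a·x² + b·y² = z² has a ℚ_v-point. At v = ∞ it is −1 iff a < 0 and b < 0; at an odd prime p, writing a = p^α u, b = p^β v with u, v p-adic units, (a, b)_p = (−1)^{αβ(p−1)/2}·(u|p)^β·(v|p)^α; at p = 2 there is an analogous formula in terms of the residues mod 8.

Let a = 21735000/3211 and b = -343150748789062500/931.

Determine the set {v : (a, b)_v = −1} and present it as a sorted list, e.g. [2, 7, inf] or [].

[2, 7, 13, 17]

(a, b) ≡ (18354, -289731) mod (ℚ^×)²; places V = {2, 3, 5, 7, 11, 13, 17, 19, 23, ∞}.
(a,b)_23: α=1, u≡18; β=3, v≡19 (mod 23); (18|23)=+1, (19|23)=-1; sign (−1)^1·+1^3·-1^1 = +1.
(a,b)_7: α=1, u≡2; β=-2, v≡3 (mod 7); (2|7)=+1, (3|7)=-1; sign (−1)^0·+1^-2·-1^1 = -1.
(a,b)_11: α=0, u≡10; β=2, v≡5 (mod 11); (10|11)=-1, (5|11)=+1; sign (−1)^0·-1^2·+1^0 = +1.
(a,b)_2: α=3, β=2; u≡1, v≡5 (mod 8); ε(u)ε(v)=0·0, αω(v)=3·1, βω(u)=2·0; sum ≡ 1  ⇒  -1.
(a,b)_19: α=-1, u≡6; β=-1, v≡18 (mod 19); (6|19)=+1, (18|19)=-1; sign (−1)^1·+1^-1·-1^-1 = +1.
(a,b)_17: α=0, u≡5; β=1, v≡13 (mod 17); (5|17)=-1, (13|17)=+1; sign (−1)^0·-1^1·+1^0 = -1.
(a,b)_∞: sgn(18354)=+, sgn(-289731)=−, so +1.
(a,b)_13: α=-2, u≡11; β=1, v≡5 (mod 13); (11|13)=-1, (5|13)=-1; sign (−1)^0·-1^1·-1^-2 = -1.
(a,b)_5: α=4, u≡1; β=10, v≡4 (mod 5); (1|5)=+1, (4|5)=+1; sign (−1)^0·+1^10·+1^4 = +1.
(a,b)_3: α=3, u≡1; β=3, v≡2 (mod 3); (1|3)=+1, (2|3)=-1; sign (−1)^1·+1^3·-1^3 = +1.
Ram(18354, -289731) = {2, 7, 13, 17}; no ℚ_2-point on the conic.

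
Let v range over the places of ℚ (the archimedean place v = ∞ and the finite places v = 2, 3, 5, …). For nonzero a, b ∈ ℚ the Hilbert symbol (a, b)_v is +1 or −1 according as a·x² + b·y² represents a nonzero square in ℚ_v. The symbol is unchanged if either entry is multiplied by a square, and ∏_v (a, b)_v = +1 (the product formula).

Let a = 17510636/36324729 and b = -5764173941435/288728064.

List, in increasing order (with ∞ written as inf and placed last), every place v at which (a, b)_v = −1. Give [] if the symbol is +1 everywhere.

Mod squares: a ≡ 299, b ≡ -35. Check v ∈ {∞, 2, 3, 5, 7, 11, 13, 19, 23, 31, 41, 53, 59}.
v=13: a=13^1·(≡10), b=13^2·(≡12) mod 13; (10|13)=+1, (12|13)=+1; (−1)^{1·2·6}·(+1)^2·(+1)^1 = +1.
v=∞: 299 > 0 and -35 < 0  ⇒  (a,b)_∞ = +1.
v=2: v_2(a)=2, v_2(b)=-10; units ≡ 3, 5 (mod 8); ε·ε+αω+βω = 1·0+2·1+-10·1 ≡ 0  ⇒  (a,b)_2 = +1.
v=5: a=5^0·(≡4), b=5^1·(≡2) mod 5; (4|5)=+1, (2|5)=-1; (−1)^{0·1·2}·(+1)^1·(-1)^0 = +1.
v=7: a=7^-4·(≡5), b=7^1·(≡2) mod 7; (5|7)=-1, (2|7)=+1; (−1)^{-4·1·3}·(-1)^1·(+1)^-4 = -1.
v=3: a=3^-2·(≡2), b=3^-4·(≡1) mod 3; (2|3)=-1, (1|3)=+1; (−1)^{-2·-4·1}·(-1)^-4·(+1)^-2 = +1.
v=19: a=19^0·(≡10), b=19^2·(≡15) mod 19; (10|19)=-1, (15|19)=-1; (−1)^{0·2·9}·(-1)^2·(-1)^0 = +1.
v=41: a=41^-2·(≡14), b=41^0·(≡7) mod 41; (14|41)=-1, (7|41)=-1; (−1)^{-2·0·20}·(-1)^0·(-1)^-2 = +1.
v=59: a=59^0·(≡28), b=59^-2·(≡54) mod 59; (28|59)=+1, (54|59)=-1; (−1)^{0·-2·29}·(+1)^-2·(-1)^0 = +1.
v=53: a=53^0·(≡30), b=53^2·(≡32) mod 53; (30|53)=-1, (32|53)=-1; (−1)^{0·2·26}·(-1)^2·(-1)^0 = +1.
v=11: a=11^4·(≡8), b=11^0·(≡4) mod 11; (8|11)=-1, (4|11)=+1; (−1)^{4·0·5}·(-1)^0·(+1)^4 = +1.
v=31: a=31^0·(≡16), b=31^2·(≡3) mod 31; (16|31)=+1, (3|31)=-1; (−1)^{0·2·15}·(+1)^2·(-1)^0 = +1.
v=23: a=23^1·(≡9), b=23^0·(≡20) mod 23; (9|23)=+1, (20|23)=-1; (−1)^{1·0·11}·(+1)^0·(-1)^1 = -1.
|Ram(299, -35)| = 2, even; anisotropic at {7, 23}.

[7, 23]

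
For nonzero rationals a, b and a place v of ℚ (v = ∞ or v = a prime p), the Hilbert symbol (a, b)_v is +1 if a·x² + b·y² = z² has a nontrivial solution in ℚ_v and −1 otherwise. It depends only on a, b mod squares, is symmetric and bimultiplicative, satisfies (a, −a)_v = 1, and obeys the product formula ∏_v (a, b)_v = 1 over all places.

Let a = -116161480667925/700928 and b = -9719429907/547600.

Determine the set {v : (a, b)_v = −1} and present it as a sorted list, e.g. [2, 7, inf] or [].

[2, 3, 17, inf]

(a, b) ≡ (-429226, -36363) mod (ℚ^×)²; places V = {2, 3, 5, 7, 11, 17, 23, 31, 37, 43, 47, ∞}.
(a,b)_3: α=4, u≡2; β=1, v≡2 (mod 3); (2|3)=-1, (2|3)=-1; sign (−1)^0·-1^1·-1^4 = -1.
(a,b)_7: α=1, u≡4; β=0, v≡4 (mod 7); (4|7)=+1, (4|7)=+1; sign (−1)^0·+1^0·+1^1 = +1.
(a,b)_23: α=1, u≡14; β=1, v≡8 (mod 23); (14|23)=-1, (8|23)=+1; sign (−1)^1·-1^1·+1^1 = +1.
(a,b)_31: α=1, u≡30; β=1, v≡8 (mod 31); (30|31)=-1, (8|31)=+1; sign (−1)^1·-1^1·+1^1 = +1.
(a,b)_17: α=0, u≡3; β=1, v≡10 (mod 17); (3|17)=-1, (10|17)=-1; sign (−1)^0·-1^1·-1^0 = -1.
(a,b)_2: α=-9, β=-4; u≡3, v≡5 (mod 8); ε(u)ε(v)=1·0, αω(v)=-9·1, βω(u)=-4·1; sum ≡ 1  ⇒  -1.
(a,b)_43: α=1, u≡18; β=0, v≡40 (mod 43); (18|43)=-1, (40|43)=+1; sign (−1)^0·-1^0·+1^1 = +1.
(a,b)_11: α=2, u≡9; β=2, v≡3 (mod 11); (9|11)=+1, (3|11)=+1; sign (−1)^0·+1^2·+1^2 = +1.
(a,b)_∞: sgn(-429226)=−, sgn(-36363)=−, so -1.
(a,b)_5: α=2, u≡1; β=-2, v≡2 (mod 5); (1|5)=+1, (2|5)=-1; sign (−1)^0·+1^-2·-1^2 = +1.
(a,b)_47: α=2, u≡2; β=2, v≡41 (mod 47); (2|47)=+1, (41|47)=-1; sign (−1)^0·+1^2·-1^2 = +1.
(a,b)_37: α=-2, u≡3; β=-2, v≡20 (mod 37); (3|37)=+1, (20|37)=-1; sign (−1)^0·+1^-2·-1^-2 = +1.
Ram(-429226, -36363) = {2, 3, 17, ∞}; no ℚ_2-point on the conic.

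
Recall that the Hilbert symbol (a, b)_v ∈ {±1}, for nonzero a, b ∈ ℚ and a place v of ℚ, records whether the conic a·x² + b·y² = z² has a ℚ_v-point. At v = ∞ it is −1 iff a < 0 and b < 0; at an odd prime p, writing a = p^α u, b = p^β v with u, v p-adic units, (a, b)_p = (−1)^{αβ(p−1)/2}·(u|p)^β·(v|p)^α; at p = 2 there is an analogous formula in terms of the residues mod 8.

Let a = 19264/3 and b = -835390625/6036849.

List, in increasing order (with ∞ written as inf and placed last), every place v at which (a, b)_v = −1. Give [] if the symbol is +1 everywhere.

(a, b) ≡ (903, -185) mod (ℚ^×)²; places V = {2, 3, 5, 7, 13, 17, 37, 43, ∞}.
(a,b)_∞: sgn(903)=+, sgn(-185)=−, so +1.
(a,b)_5: α=0, u≡3; β=7, v≡3 (mod 5); (3|5)=-1, (3|5)=-1; sign (−1)^0·-1^7·-1^0 = -1.
(a,b)_13: α=0, u≡8; β=-2, v≡10 (mod 13); (8|13)=-1, (10|13)=+1; sign (−1)^0·-1^-2·+1^0 = +1.
(a,b)_2: α=6, β=0; u≡7, v≡7 (mod 8); ε(u)ε(v)=1·1, αω(v)=6·0, βω(u)=0·0; sum ≡ 1  ⇒  -1.
(a,b)_37: α=0, u≡8; β=1, v≡5 (mod 37); (8|37)=-1, (5|37)=-1; sign (−1)^0·-1^1·-1^0 = -1.
(a,b)_17: α=0, u≡1; β=2, v≡16 (mod 17); (1|17)=+1, (16|17)=+1; sign (−1)^0·+1^2·+1^0 = +1.
(a,b)_7: α=1, u≡5; β=-2, v≡1 (mod 7); (5|7)=-1, (1|7)=+1; sign (−1)^0·-1^-2·+1^1 = +1.
(a,b)_3: α=-1, u≡1; β=-6, v≡1 (mod 3); (1|3)=+1, (1|3)=+1; sign (−1)^0·+1^-6·+1^-1 = +1.
(a,b)_43: α=1, u≡6; β=0, v≡12 (mod 43); (6|43)=+1, (12|43)=-1; sign (−1)^0·+1^0·-1^1 = -1.
|Ram(903, -185)| = 4, even; anisotropic at {2, 5, 37, 43}.

[2, 5, 37, 43]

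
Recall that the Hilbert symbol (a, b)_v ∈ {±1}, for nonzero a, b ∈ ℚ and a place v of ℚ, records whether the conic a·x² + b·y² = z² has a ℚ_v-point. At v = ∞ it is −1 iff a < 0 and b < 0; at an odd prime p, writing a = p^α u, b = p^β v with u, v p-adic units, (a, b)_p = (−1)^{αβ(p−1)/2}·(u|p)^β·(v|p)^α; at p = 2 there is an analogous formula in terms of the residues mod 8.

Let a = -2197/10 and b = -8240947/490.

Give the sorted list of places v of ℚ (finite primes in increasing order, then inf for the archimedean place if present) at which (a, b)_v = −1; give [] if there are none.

(a, b) ≡ (-130, -4030) mod (ℚ^×)²; places V = {2, 5, 7, 11, 13, 31, ∞}.
(a,b)_∞: sgn(-130)=−, sgn(-4030)=−, so -1.
(a,b)_31: α=0, u≡19; β=1, v≡2 (mod 31); (19|31)=+1, (2|31)=+1; sign (−1)^0·+1^1·+1^0 = +1.
(a,b)_7: α=0, u≡5; β=-2, v≡2 (mod 7); (5|7)=-1, (2|7)=+1; sign (−1)^0·-1^-2·+1^0 = +1.
(a,b)_2: α=-1, β=-1; u≡7, v≡1 (mod 8); ε(u)ε(v)=1·0, αω(v)=-1·0, βω(u)=-1·0; sum ≡ 0  ⇒  +1.
(a,b)_5: α=-1, u≡4; β=-1, v≡1 (mod 5); (4|5)=+1, (1|5)=+1; sign (−1)^0·+1^-1·+1^-1 = +1.
(a,b)_11: α=0, u≡8; β=2, v≡10 (mod 11); (8|11)=-1, (10|11)=-1; sign (−1)^0·-1^2·-1^0 = +1.
(a,b)_13: α=3, u≡9; β=3, v≡5 (mod 13); (9|13)=+1, (5|13)=-1; sign (−1)^0·+1^3·-1^3 = -1.
|Ram(-130, -4030)| = 2, even; anisotropic at {13, ∞}.

[13, inf]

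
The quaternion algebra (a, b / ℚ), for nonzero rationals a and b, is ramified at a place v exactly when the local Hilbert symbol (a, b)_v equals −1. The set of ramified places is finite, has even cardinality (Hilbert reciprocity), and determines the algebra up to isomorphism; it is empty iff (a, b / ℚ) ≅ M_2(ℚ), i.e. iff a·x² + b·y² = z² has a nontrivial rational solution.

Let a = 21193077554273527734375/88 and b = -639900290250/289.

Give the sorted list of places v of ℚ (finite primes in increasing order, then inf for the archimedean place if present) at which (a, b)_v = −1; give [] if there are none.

[3, 5, 11, 29]

(a, b) ≡ (12122, -20010) mod (ℚ^×)²; places V = {2, 3, 5, 11, 13, 17, 19, 23, 29, ∞}.
(a,b)_19: α=3, u≡17; β=0, v≡6 (mod 19); (17|19)=+1, (6|19)=+1; sign (−1)^0·+1^0·+1^3 = +1.
(a,b)_∞: sgn(12122)=+, sgn(-20010)=−, so +1.
(a,b)_3: α=6, u≡2; β=3, v≡2 (mod 3); (2|3)=-1, (2|3)=-1; sign (−1)^0·-1^3·-1^6 = -1.
(a,b)_29: α=5, u≡17; β=3, v≡22 (mod 29); (17|29)=-1, (22|29)=+1; sign (−1)^0·-1^3·+1^5 = -1.
(a,b)_23: α=2, u≡4; β=1, v≡1 (mod 23); (4|23)=+1, (1|23)=+1; sign (−1)^0·+1^1·+1^2 = +1.
(a,b)_11: α=-1, u≡2; β=0, v≡7 (mod 11); (2|11)=-1, (7|11)=-1; sign (−1)^0·-1^0·-1^-1 = -1.
(a,b)_5: α=8, u≡2; β=3, v≡2 (mod 5); (2|5)=-1, (2|5)=-1; sign (−1)^0·-1^3·-1^8 = -1.
(a,b)_2: α=-3, β=1; u≡5, v≡3 (mod 8); ε(u)ε(v)=0·1, αω(v)=-3·1, βω(u)=1·1; sum ≡ 0  ⇒  +1.
(a,b)_13: α=0, u≡5; β=2, v≡3 (mod 13); (5|13)=-1, (3|13)=+1; sign (−1)^0·-1^2·+1^0 = +1.
(a,b)_17: α=0, u≡15; β=-2, v≡15 (mod 17); (15|17)=+1, (15|17)=+1; sign (−1)^0·+1^-2·+1^0 = +1.
|Ram(12122, -20010)| = 4, even; anisotropic at {3, 5, 11, 29}.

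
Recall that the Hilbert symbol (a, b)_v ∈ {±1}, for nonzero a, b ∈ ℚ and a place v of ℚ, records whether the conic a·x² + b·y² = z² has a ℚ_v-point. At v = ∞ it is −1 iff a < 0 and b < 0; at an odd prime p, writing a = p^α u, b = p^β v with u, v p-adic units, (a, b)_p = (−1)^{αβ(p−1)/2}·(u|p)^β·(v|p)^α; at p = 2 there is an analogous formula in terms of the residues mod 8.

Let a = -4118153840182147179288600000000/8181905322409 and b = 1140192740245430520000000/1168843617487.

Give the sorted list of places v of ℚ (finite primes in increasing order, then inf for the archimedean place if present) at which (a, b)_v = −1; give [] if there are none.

(a, b) ≡ (-6, 46690) mod (ℚ^×)²; places V = {2, 3, 5, 7, 11, 13, 17, 19, 23, 29, 43, ∞}.
(a,b)_23: α=4, u≡14; β=3, v≡16 (mod 23); (14|23)=-1, (16|23)=+1; sign (−1)^0·-1^3·+1^4 = -1.
(a,b)_17: α=-2, u≡14; β=-2, v≡2 (mod 17); (14|17)=-1, (2|17)=+1; sign (−1)^0·-1^-2·+1^-2 = +1.
(a,b)_13: α=-2, u≡8; β=-2, v≡11 (mod 13); (8|13)=-1, (11|13)=-1; sign (−1)^0·-1^-2·-1^-2 = +1.
(a,b)_2: α=9, β=9; u≡5, v≡1 (mod 8); ε(u)ε(v)=0·0, αω(v)=9·0, βω(u)=9·1; sum ≡ 1  ⇒  -1.
(a,b)_19: α=2, u≡15; β=0, v≡6 (mod 19); (15|19)=-1, (6|19)=+1; sign (−1)^0·-1^0·+1^2 = +1.
(a,b)_∞: sgn(-6)=−, sgn(46690)=+, so +1.
(a,b)_43: α=-4, u≡19; β=-4, v≡17 (mod 43); (19|43)=-1, (17|43)=+1; sign (−1)^0·-1^-4·+1^-4 = +1.
(a,b)_7: α=-2, u≡1; β=-1, v≡6 (mod 7); (1|7)=+1, (6|7)=-1; sign (−1)^0·+1^-1·-1^-2 = +1.
(a,b)_3: α=9, u≡1; β=8, v≡1 (mod 3); (1|3)=+1, (1|3)=+1; sign (−1)^0·+1^8·+1^9 = +1.
(a,b)_5: α=8, u≡1; β=7, v≡3 (mod 5); (1|5)=+1, (3|5)=-1; sign (−1)^0·+1^7·-1^8 = +1.
(a,b)_29: α=4, u≡24; β=3, v≡11 (mod 29); (24|29)=+1, (11|29)=-1; sign (−1)^0·+1^3·-1^4 = +1.
(a,b)_11: α=4, u≡3; β=4, v≡10 (mod 11); (3|11)=+1, (10|11)=-1; sign (−1)^0·+1^4·-1^4 = +1.
(-6, 46690 / ℚ) ramifies at {2, 23}: a division algebra.

[2, 23]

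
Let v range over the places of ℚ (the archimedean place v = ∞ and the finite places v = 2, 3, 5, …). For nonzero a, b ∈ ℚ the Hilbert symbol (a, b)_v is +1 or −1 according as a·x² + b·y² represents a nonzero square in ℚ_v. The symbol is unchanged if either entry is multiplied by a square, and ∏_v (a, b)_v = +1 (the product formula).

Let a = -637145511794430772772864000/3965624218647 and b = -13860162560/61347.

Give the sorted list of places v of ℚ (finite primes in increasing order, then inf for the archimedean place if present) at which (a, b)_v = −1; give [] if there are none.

[2, 3, 29, inf]

(a, b) ≡ (-1077205, -140505) mod (ℚ^×)²; places V = {2, 3, 5, 7, 11, 13, 17, 19, 23, 29, ∞}.
(a,b)_2: α=34, β=10; u≡3, v≡7 (mod 8); ε(u)ε(v)=1·1, αω(v)=34·0, βω(u)=10·1; sum ≡ 1  ⇒  -1.
(a,b)_23: α=-1, u≡13; β=0, v≡2 (mod 23); (13|23)=+1, (2|23)=+1; sign (−1)^0·+1^0·+1^-1 = +1.
(a,b)_3: α=-6, u≡2; β=-1, v≡1 (mod 3); (2|3)=-1, (1|3)=+1; sign (−1)^0·-1^-1·+1^-6 = -1.
(a,b)_17: α=3, u≡12; β=3, v≡12 (mod 17); (12|17)=-1, (12|17)=-1; sign (−1)^0·-1^3·-1^3 = +1.
(a,b)_13: α=-6, u≡12; β=-2, v≡10 (mod 13); (12|13)=+1, (10|13)=+1; sign (−1)^0·+1^-2·+1^-6 = +1.
(a,b)_11: α=0, u≡9; β=-2, v≡9 (mod 11); (9|11)=+1, (9|11)=+1; sign (−1)^0·+1^-2·+1^0 = +1.
(a,b)_5: α=3, u≡4; β=1, v≡4 (mod 5); (4|5)=+1, (4|5)=+1; sign (−1)^0·+1^1·+1^3 = +1.
(a,b)_∞: sgn(-1077205)=−, sgn(-140505)=−, so -1.
(a,b)_7: α=-2, u≡4; β=0, v≡6 (mod 7); (4|7)=+1, (6|7)=-1; sign (−1)^0·+1^0·-1^-2 = +1.
(a,b)_29: α=3, u≡7; β=1, v≡15 (mod 29); (7|29)=+1, (15|29)=-1; sign (−1)^0·+1^1·-1^3 = -1.
(a,b)_19: α=5, u≡6; β=1, v≡10 (mod 19); (6|19)=+1, (10|19)=-1; sign (−1)^1·+1^1·-1^5 = +1.
|Ram(-1077205, -140505)| = 4, even; anisotropic at {2, 3, 29, ∞}.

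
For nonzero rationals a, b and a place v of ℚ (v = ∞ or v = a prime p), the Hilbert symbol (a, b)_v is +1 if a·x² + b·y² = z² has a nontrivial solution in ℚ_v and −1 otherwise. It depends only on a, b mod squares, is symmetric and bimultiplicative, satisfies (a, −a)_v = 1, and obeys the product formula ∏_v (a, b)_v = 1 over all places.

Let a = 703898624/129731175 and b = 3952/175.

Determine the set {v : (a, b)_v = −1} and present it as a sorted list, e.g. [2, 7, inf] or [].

[7, 19]

Mod squares: a ≡ 39767, b ≡ 1729. Check v ∈ {∞, 2, 3, 5, 7, 11, 13, 19, 23, 41}.
v=41: a=41^-2·(≡13), b=41^0·(≡35) mod 41; (13|41)=-1, (35|41)=-1; (−1)^{-2·0·20}·(-1)^0·(-1)^-2 = +1.
v=11: a=11^2·(≡8), b=11^0·(≡8) mod 11; (8|11)=-1, (8|11)=-1; (−1)^{2·0·5}·(-1)^0·(-1)^2 = +1.
v=13: a=13^1·(≡4), b=13^1·(≡3) mod 13; (4|13)=+1, (3|13)=+1; (−1)^{1·1·6}·(+1)^1·(+1)^1 = +1.
v=19: a=19^1·(≡15), b=19^1·(≡14) mod 19; (15|19)=-1, (14|19)=-1; (−1)^{1·1·9}·(-1)^1·(-1)^1 = -1.
v=7: a=7^-3·(≡2), b=7^-1·(≡1) mod 7; (2|7)=+1, (1|7)=+1; (−1)^{-3·-1·3}·(+1)^-1·(+1)^-3 = -1.
v=2: v_2(a)=10, v_2(b)=4; units ≡ 7, 1 (mod 8); ε·ε+αω+βω = 1·0+10·0+4·0 ≡ 0  ⇒  (a,b)_2 = +1.
v=3: a=3^-2·(≡2), b=3^0·(≡1) mod 3; (2|3)=-1, (1|3)=+1; (−1)^{-2·0·1}·(-1)^0·(+1)^-2 = +1.
v=23: a=23^1·(≡6), b=23^0·(≡3) mod 23; (6|23)=+1, (3|23)=+1; (−1)^{1·0·11}·(+1)^0·(+1)^1 = +1.
v=5: a=5^-2·(≡2), b=5^-2·(≡1) mod 5; (2|5)=-1, (1|5)=+1; (−1)^{-2·-2·2}·(-1)^-2·(+1)^-2 = +1.
v=∞: 39767 > 0 and 1729 > 0  ⇒  (a,b)_∞ = +1.
|Ram(39767, 1729)| = 2, even; anisotropic at {7, 19}.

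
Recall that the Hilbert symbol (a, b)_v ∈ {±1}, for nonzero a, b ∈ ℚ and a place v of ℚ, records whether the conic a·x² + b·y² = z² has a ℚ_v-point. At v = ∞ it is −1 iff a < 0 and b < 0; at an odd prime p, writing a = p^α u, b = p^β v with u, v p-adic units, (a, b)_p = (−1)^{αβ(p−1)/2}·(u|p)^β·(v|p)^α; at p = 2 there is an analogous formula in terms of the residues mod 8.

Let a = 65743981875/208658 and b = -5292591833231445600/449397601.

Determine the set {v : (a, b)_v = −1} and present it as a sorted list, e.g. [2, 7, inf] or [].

[13, 31]

(a, b) ≡ (10582, -7544966) mod (ℚ^×)²; places V = {2, 3, 5, 11, 13, 17, 19, 23, 29, 31, 37, 43, 47, ∞}.
(a,b)_31: α=0, u≡22; β=1, v≡22 (mod 31); (22|31)=-1, (22|31)=-1; sign (−1)^0·-1^1·-1^0 = -1.
(a,b)_47: α=2, u≡12; β=2, v≡19 (mod 47); (12|47)=+1, (19|47)=-1; sign (−1)^0·+1^2·-1^2 = +1.
(a,b)_43: α=0, u≡4; β=-2, v≡37 (mod 43); (4|43)=+1, (37|43)=-1; sign (−1)^0·+1^-2·-1^0 = +1.
(a,b)_3: α=2, u≡1; β=8, v≡1 (mod 3); (1|3)=+1, (1|3)=+1; sign (−1)^0·+1^8·+1^2 = +1.
(a,b)_23: α=0, u≡18; β=1, v≡20 (mod 23); (18|23)=+1, (20|23)=-1; sign (−1)^0·+1^1·-1^0 = +1.
(a,b)_2: α=-1, β=5; u≡3, v≡5 (mod 8); ε(u)ε(v)=1·0, αω(v)=-1·1, βω(u)=5·1; sum ≡ 0  ⇒  +1.
(a,b)_19: α=-2, u≡8; β=0, v≡8 (mod 19); (8|19)=-1, (8|19)=-1; sign (−1)^0·-1^0·-1^-2 = +1.
(a,b)_13: α=1, u≡2; β=1, v≡4 (mod 13); (2|13)=-1, (4|13)=+1; sign (−1)^0·-1^1·+1^1 = -1.
(a,b)_5: α=4, u≡2; β=2, v≡1 (mod 5); (2|5)=-1, (1|5)=+1; sign (−1)^0·-1^2·+1^4 = +1.
(a,b)_17: α=-2, u≡1; β=-2, v≡4 (mod 17); (1|17)=+1, (4|17)=+1; sign (−1)^0·+1^-2·+1^-2 = +1.
(a,b)_∞: sgn(10582)=+, sgn(-7544966)=−, so +1.
(a,b)_11: α=1, u≡9; β=3, v≡10 (mod 11); (9|11)=+1, (10|11)=-1; sign (−1)^1·+1^3·-1^1 = +1.
(a,b)_37: α=1, u≡16; β=1, v≡9 (mod 37); (16|37)=+1, (9|37)=+1; sign (−1)^0·+1^1·+1^1 = +1.
(a,b)_29: α=0, u≡17; β=-2, v≡6 (mod 29); (17|29)=-1, (6|29)=+1; sign (−1)^0·-1^-2·+1^0 = +1.
Ram(10582, -7544966) = {13, 31}; no ℚ_13-point on the conic.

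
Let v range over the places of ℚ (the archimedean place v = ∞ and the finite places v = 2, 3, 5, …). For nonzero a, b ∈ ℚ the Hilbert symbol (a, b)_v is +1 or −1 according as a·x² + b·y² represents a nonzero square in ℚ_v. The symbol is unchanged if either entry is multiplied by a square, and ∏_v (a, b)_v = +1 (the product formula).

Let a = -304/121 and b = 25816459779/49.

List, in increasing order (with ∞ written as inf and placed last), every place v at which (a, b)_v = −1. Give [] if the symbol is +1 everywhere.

(a, b) ≡ (-19, 22011) mod (ℚ^×)²; places V = {2, 3, 7, 11, 19, 23, 29, ∞}.
(a,b)_23: α=0, u≡3; β=1, v≡11 (mod 23); (3|23)=+1, (11|23)=-1; sign (−1)^0·+1^1·-1^0 = +1.
(a,b)_11: α=-2, u≡4; β=1, v≡6 (mod 11); (4|11)=+1, (6|11)=-1; sign (−1)^0·+1^1·-1^-2 = +1.
(a,b)_2: α=4, β=0; u≡5, v≡3 (mod 8); ε(u)ε(v)=0·1, αω(v)=4·1, βω(u)=0·1; sum ≡ 0  ⇒  +1.
(a,b)_7: α=0, u≡2; β=-2, v≡5 (mod 7); (2|7)=+1, (5|7)=-1; sign (−1)^0·+1^-2·-1^0 = +1.
(a,b)_3: α=0, u≡2; β=3, v≡2 (mod 3); (2|3)=-1, (2|3)=-1; sign (−1)^0·-1^3·-1^0 = -1.
(a,b)_∞: sgn(-19)=−, sgn(22011)=+, so +1.
(a,b)_29: α=0, u≡3; β=1, v≡25 (mod 29); (3|29)=-1, (25|29)=+1; sign (−1)^0·-1^1·+1^0 = -1.
(a,b)_19: α=1, u≡14; β=4, v≡16 (mod 19); (14|19)=-1, (16|19)=+1; sign (−1)^0·-1^4·+1^1 = +1.
|Ram(-19, 22011)| = 2, even; anisotropic at {3, 29}.

[3, 29]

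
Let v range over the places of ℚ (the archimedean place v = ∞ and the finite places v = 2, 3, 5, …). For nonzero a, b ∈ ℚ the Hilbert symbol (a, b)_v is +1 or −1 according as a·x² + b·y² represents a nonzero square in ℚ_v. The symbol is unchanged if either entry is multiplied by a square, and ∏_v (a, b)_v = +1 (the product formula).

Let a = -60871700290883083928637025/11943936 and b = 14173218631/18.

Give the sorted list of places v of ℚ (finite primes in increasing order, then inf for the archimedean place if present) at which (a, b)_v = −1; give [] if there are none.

Mod squares: a ≡ -12121, b ≡ 580382. Check v ∈ {∞, 2, 3, 5, 11, 13, 17, 23, 31, 37}.
v=17: a=17^5·(≡1), b=17^2·(≡16) mod 17; (1|17)=+1, (16|17)=+1; (−1)^{5·2·8}·(+1)^2·(+1)^5 = +1.
v=13: a=13^4·(≡5), b=13^2·(≡3) mod 13; (5|13)=-1, (3|13)=+1; (−1)^{4·2·6}·(-1)^2·(+1)^4 = +1.
v=11: a=11^2·(≡4), b=11^1·(≡2) mod 11; (4|11)=+1, (2|11)=-1; (−1)^{2·1·5}·(+1)^1·(-1)^2 = +1.
v=2: v_2(a)=-14, v_2(b)=-1; units ≡ 7, 7 (mod 8); ε·ε+αω+βω = 1·1+-14·0+-1·0 ≡ 1  ⇒  (a,b)_2 = -1.
v=5: a=5^2·(≡4), b=5^0·(≡2) mod 5; (4|5)=+1, (2|5)=-1; (−1)^{2·0·2}·(+1)^0·(-1)^2 = +1.
v=31: a=31^3·(≡21), b=31^1·(≡6) mod 31; (21|31)=-1, (6|31)=-1; (−1)^{3·1·15}·(-1)^1·(-1)^3 = -1.
v=3: a=3^-6·(≡2), b=3^-2·(≡2) mod 3; (2|3)=-1, (2|3)=-1; (−1)^{-6·-2·1}·(-1)^-2·(-1)^-6 = +1.
v=37: a=37^2·(≡14), b=37^1·(≡2) mod 37; (14|37)=-1, (2|37)=-1; (−1)^{2·1·18}·(-1)^1·(-1)^2 = -1.
v=∞: -12121 < 0 and 580382 > 0  ⇒  (a,b)_∞ = +1.
v=23: a=23^3·(≡13), b=23^1·(≡1) mod 23; (13|23)=+1, (1|23)=+1; (−1)^{3·1·11}·(+1)^1·(+1)^3 = -1.
Ram(-12121, 580382) = {2, 23, 31, 37}; no ℚ_2-point on the conic.

[2, 23, 31, 37]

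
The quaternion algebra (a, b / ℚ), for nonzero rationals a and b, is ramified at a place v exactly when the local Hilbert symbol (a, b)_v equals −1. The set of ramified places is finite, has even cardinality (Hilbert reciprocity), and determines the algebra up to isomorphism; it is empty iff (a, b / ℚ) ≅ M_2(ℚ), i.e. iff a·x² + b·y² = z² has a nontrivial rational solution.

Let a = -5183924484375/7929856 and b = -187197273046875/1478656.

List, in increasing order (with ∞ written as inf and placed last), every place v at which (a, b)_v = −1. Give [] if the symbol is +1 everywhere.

(a, b) ≡ (-218127, -16779) mod (ℚ^×)²; places V = {2, 3, 5, 7, 11, 13, 17, 19, 47, ∞}.
(a,b)_2: α=-16, β=-12; u≡1, v≡5 (mod 8); ε(u)ε(v)=0·0, αω(v)=-16·1, βω(u)=-12·0; sum ≡ 0  ⇒  +1.
(a,b)_3: α=3, u≡2; β=1, v≡2 (mod 3); (2|3)=-1, (2|3)=-1; sign (−1)^1·-1^1·-1^3 = -1.
(a,b)_47: α=1, u≡21; β=1, v≡15 (mod 47); (21|47)=+1, (15|47)=-1; sign (−1)^1·+1^1·-1^1 = +1.
(a,b)_13: α=3, u≡10; β=4, v≡3 (mod 13); (10|13)=+1, (3|13)=+1; sign (−1)^0·+1^4·+1^3 = +1.
(a,b)_19: α=0, u≡10; β=-2, v≡4 (mod 19); (10|19)=-1, (4|19)=+1; sign (−1)^0·-1^-2·+1^0 = +1.
(a,b)_5: α=6, u≡3; β=8, v≡1 (mod 5); (3|5)=-1, (1|5)=+1; sign (−1)^0·-1^8·+1^6 = +1.
(a,b)_∞: sgn(-218127)=−, sgn(-16779)=−, so -1.
(a,b)_17: α=1, u≡15; β=1, v≡4 (mod 17); (15|17)=+1, (4|17)=+1; sign (−1)^0·+1^1·+1^1 = +1.
(a,b)_7: α=1, u≡5; β=1, v≡4 (mod 7); (5|7)=-1, (4|7)=+1; sign (−1)^1·-1^1·+1^1 = +1.
(a,b)_11: α=-2, u≡5; β=0, v≡10 (mod 11); (5|11)=+1, (10|11)=-1; sign (−1)^0·+1^0·-1^-2 = +1.
(-218127, -16779 / ℚ) ramifies at {3, ∞}: a division algebra.

[3, inf]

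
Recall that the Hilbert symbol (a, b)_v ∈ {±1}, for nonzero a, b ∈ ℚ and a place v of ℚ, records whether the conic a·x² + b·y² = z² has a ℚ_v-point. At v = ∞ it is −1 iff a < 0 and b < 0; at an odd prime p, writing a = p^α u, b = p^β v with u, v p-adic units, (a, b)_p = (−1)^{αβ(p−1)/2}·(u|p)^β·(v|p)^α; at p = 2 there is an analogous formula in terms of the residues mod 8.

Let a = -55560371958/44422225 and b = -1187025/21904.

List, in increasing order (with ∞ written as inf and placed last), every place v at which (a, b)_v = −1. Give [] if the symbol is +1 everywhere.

Mod squares: a ≡ -598, b ≡ -969. Check v ∈ {∞, 2, 3, 5, 7, 13, 17, 19, 23, 31, 37, 43}.
v=2: v_2(a)=1, v_2(b)=-4; units ≡ 5, 7 (mod 8); ε·ε+αω+βω = 0·1+1·0+-4·1 ≡ 0  ⇒  (a,b)_2 = +1.
v=5: a=5^-2·(≡3), b=5^2·(≡1) mod 5; (3|5)=-1, (1|5)=+1; (−1)^{-2·2·2}·(-1)^2·(+1)^-2 = +1.
v=23: a=23^1·(≡17), b=23^0·(≡15) mod 23; (17|23)=-1, (15|23)=-1; (−1)^{1·0·11}·(-1)^0·(-1)^1 = -1.
v=17: a=17^2·(≡11), b=17^1·(≡12) mod 17; (11|17)=-1, (12|17)=-1; (−1)^{2·1·8}·(-1)^1·(-1)^2 = -1.
v=13: a=13^1·(≡7), b=13^0·(≡8) mod 13; (7|13)=-1, (8|13)=-1; (−1)^{1·0·6}·(-1)^0·(-1)^1 = -1.
v=37: a=37^0·(≡14), b=37^-2·(≡26) mod 37; (14|37)=-1, (26|37)=+1; (−1)^{0·-2·18}·(-1)^-2·(+1)^0 = +1.
v=31: a=31^-2·(≡22), b=31^0·(≡17) mod 31; (22|31)=-1, (17|31)=-1; (−1)^{-2·0·15}·(-1)^0·(-1)^-2 = +1.
v=19: a=19^0·(≡13), b=19^1·(≡1) mod 19; (13|19)=-1, (1|19)=+1; (−1)^{0·1·9}·(-1)^1·(+1)^0 = -1.
v=3: a=3^8·(≡2), b=3^1·(≡1) mod 3; (2|3)=-1, (1|3)=+1; (−1)^{8·1·1}·(-1)^1·(+1)^8 = -1.
v=∞: -598 < 0 and -969 < 0  ⇒  (a,b)_∞ = -1.
v=43: a=43^-2·(≡41), b=43^0·(≡7) mod 43; (41|43)=+1, (7|43)=-1; (−1)^{-2·0·21}·(+1)^0·(-1)^-2 = +1.
v=7: a=7^2·(≡2), b=7^2·(≡2) mod 7; (2|7)=+1, (2|7)=+1; (−1)^{2·2·3}·(+1)^2·(+1)^2 = +1.
(-598, -969 / ℚ) ramifies at {3, 13, 17, 19, 23, ∞}: a division algebra.

[3, 13, 17, 19, 23, inf]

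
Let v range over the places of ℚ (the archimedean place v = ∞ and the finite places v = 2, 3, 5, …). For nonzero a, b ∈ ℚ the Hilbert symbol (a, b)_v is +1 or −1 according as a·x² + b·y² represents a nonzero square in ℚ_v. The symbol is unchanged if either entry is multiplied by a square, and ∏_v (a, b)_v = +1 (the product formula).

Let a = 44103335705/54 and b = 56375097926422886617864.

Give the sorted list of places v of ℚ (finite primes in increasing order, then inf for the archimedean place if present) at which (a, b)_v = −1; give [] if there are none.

Mod squares: a ≡ 1385670, b ≡ 111826. Check v ∈ {∞, 2, 3, 5, 11, 13, 17, 19, 23}.
v=23: a=23^2·(≡4), b=23^5·(≡3) mod 23; (4|23)=+1, (3|23)=+1; (−1)^{2·5·11}·(+1)^5·(+1)^2 = +1.
v=∞: 1385670 > 0 and 111826 > 0  ⇒  (a,b)_∞ = +1.
v=5: a=5^1·(≡4), b=5^0·(≡4) mod 5; (4|5)=+1, (4|5)=+1; (−1)^{1·0·2}·(+1)^0·(+1)^1 = +1.
v=11: a=11^1·(≡3), b=11^3·(≡6) mod 11; (3|11)=+1, (6|11)=-1; (−1)^{1·3·5}·(+1)^3·(-1)^1 = +1.
v=2: v_2(a)=-1, v_2(b)=3; units ≡ 3, 1 (mod 8); ε·ε+αω+βω = 1·0+-1·0+3·1 ≡ 1  ⇒  (a,b)_2 = -1.
v=3: a=3^-3·(≡1), b=3^0·(≡1) mod 3; (1|3)=+1, (1|3)=+1; (−1)^{-3·0·1}·(+1)^0·(+1)^-3 = +1.
v=17: a=17^1·(≡11), b=17^1·(≡15) mod 17; (11|17)=-1, (15|17)=+1; (−1)^{1·1·8}·(-1)^1·(+1)^1 = -1.
v=13: a=13^1·(≡3), b=13^5·(≡1) mod 13; (3|13)=+1, (1|13)=+1; (−1)^{1·5·6}·(+1)^5·(+1)^1 = +1.
v=19: a=19^3·(≡14), b=19^4·(≡11) mod 19; (14|19)=-1, (11|19)=+1; (−1)^{3·4·9}·(-1)^4·(+1)^3 = +1.
Ram(1385670, 111826) = {2, 17}; no ℚ_2-point on the conic.

[2, 17]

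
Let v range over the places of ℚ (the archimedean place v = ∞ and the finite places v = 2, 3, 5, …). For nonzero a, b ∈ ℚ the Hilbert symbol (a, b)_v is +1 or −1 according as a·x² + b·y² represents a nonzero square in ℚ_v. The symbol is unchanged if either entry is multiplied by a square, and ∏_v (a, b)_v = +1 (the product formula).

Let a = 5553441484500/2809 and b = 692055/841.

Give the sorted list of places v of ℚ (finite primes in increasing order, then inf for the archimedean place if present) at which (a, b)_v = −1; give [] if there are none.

[3, 7]

(a, b) ≡ (23205, 455) mod (ℚ^×)²; places V = {2, 3, 5, 7, 13, 17, 29, 53, ∞}.
(a,b)_53: α=-2, u≡47; β=0, v≡33 (mod 53); (47|53)=+1, (33|53)=-1; sign (−1)^0·+1^0·-1^-2 = +1.
(a,b)_3: α=1, u≡1; β=2, v≡2 (mod 3); (1|3)=+1, (2|3)=-1; sign (−1)^0·+1^2·-1^1 = -1.
(a,b)_29: α=0, u≡28; β=-2, v≡28 (mod 29); (28|29)=+1, (28|29)=+1; sign (−1)^0·+1^-2·+1^0 = +1.
(a,b)_5: α=3, u≡4; β=1, v≡1 (mod 5); (4|5)=+1, (1|5)=+1; sign (−1)^0·+1^1·+1^3 = +1.
(a,b)_17: α=3, u≡12; β=0, v≡13 (mod 17); (12|17)=-1, (13|17)=+1; sign (−1)^0·-1^0·+1^3 = +1.
(a,b)_7: α=3, u≡1; β=1, v≡4 (mod 7); (1|7)=+1, (4|7)=+1; sign (−1)^1·+1^1·+1^3 = -1.
(a,b)_13: α=3, u≡1; β=3, v≡9 (mod 13); (1|13)=+1, (9|13)=+1; sign (−1)^0·+1^3·+1^3 = +1.
(a,b)_∞: sgn(23205)=+, sgn(455)=+, so +1.
(a,b)_2: α=2, β=0; u≡5, v≡7 (mod 8); ε(u)ε(v)=0·1, αω(v)=2·0, βω(u)=0·1; sum ≡ 0  ⇒  +1.
Ram(23205, 455) = {3, 7}; no ℚ_3-point on the conic.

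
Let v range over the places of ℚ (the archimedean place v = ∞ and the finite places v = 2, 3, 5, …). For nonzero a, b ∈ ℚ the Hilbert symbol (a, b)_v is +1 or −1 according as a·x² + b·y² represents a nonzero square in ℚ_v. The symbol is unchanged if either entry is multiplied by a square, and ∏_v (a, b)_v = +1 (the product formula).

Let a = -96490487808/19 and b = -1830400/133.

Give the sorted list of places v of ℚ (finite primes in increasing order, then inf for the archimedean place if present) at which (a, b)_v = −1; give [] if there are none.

[11, inf]

(a, b) ≡ (-38, -38038) mod (ℚ^×)²; places V = {2, 3, 5, 7, 11, 13, 19, ∞}.
(a,b)_5: α=0, u≡3; β=2, v≡3 (mod 5); (3|5)=-1, (3|5)=-1; sign (−1)^0·-1^2·-1^0 = +1.
(a,b)_11: α=2, u≡6; β=1, v≡8 (mod 11); (6|11)=-1, (8|11)=-1; sign (−1)^0·-1^1·-1^2 = -1.
(a,b)_3: α=2, u≡1; β=0, v≡2 (mod 3); (1|3)=+1, (2|3)=-1; sign (−1)^0·+1^0·-1^2 = +1.
(a,b)_7: α=0, u≡4; β=-1, v≡6 (mod 7); (4|7)=+1, (6|7)=-1; sign (−1)^0·+1^-1·-1^0 = +1.
(a,b)_13: α=2, u≡12; β=1, v≡1 (mod 13); (12|13)=+1, (1|13)=+1; sign (−1)^0·+1^1·+1^2 = +1.
(a,b)_∞: sgn(-38)=−, sgn(-38038)=−, so -1.
(a,b)_19: α=-1, u≡5; β=-1, v≡14 (mod 19); (5|19)=+1, (14|19)=-1; sign (−1)^1·+1^-1·-1^-1 = +1.
(a,b)_2: α=19, β=9; u≡5, v≡5 (mod 8); ε(u)ε(v)=0·0, αω(v)=19·1, βω(u)=9·1; sum ≡ 0  ⇒  +1.
(-38, -38038 / ℚ) ramifies at {11, ∞}: a division algebra.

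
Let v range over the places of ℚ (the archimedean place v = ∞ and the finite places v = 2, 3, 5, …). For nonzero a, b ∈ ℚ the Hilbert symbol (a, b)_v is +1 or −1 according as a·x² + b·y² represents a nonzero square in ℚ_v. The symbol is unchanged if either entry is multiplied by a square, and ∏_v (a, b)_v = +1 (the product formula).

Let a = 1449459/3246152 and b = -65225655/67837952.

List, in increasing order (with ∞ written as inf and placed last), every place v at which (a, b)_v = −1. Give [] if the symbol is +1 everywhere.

[2, 5]

Mod squares: a ≡ 22, b ≡ -110. Check v ∈ {∞, 2, 3, 5, 7, 11, 13}.
v=5: a=5^0·(≡2), b=5^1·(≡2) mod 5; (2|5)=-1, (2|5)=-1; (−1)^{0·1·2}·(-1)^1·(-1)^0 = -1.
v=7: a=7^-4·(≡4), b=7^-2·(≡1) mod 7; (4|7)=+1, (1|7)=+1; (−1)^{-4·-2·3}·(+1)^-2·(+1)^-4 = +1.
v=3: a=3^2·(≡1), b=3^4·(≡1) mod 3; (1|3)=+1, (1|3)=+1; (−1)^{2·4·1}·(+1)^4·(+1)^2 = +1.
v=∞: 22 > 0 and -110 < 0  ⇒  (a,b)_∞ = +1.
v=2: v_2(a)=-3, v_2(b)=-13; units ≡ 3, 1 (mod 8); ε·ε+αω+βω = 1·0+-3·0+-13·1 ≡ 1  ⇒  (a,b)_2 = -1.
v=13: a=13^-2·(≡9), b=13^-2·(≡11) mod 13; (9|13)=+1, (11|13)=-1; (−1)^{-2·-2·6}·(+1)^-2·(-1)^-2 = +1.
v=11: a=11^5·(≡8), b=11^5·(≡4) mod 11; (8|11)=-1, (4|11)=+1; (−1)^{5·5·5}·(-1)^5·(+1)^5 = +1.
Ram(22, -110) = {2, 5}; no ℚ_2-point on the conic.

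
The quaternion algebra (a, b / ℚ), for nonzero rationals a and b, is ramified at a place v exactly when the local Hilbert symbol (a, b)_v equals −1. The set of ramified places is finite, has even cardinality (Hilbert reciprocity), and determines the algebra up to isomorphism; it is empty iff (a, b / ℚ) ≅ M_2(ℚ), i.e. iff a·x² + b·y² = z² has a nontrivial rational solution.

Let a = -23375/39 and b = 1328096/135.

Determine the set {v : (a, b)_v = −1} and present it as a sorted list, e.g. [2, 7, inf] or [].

Mod squares: a ≡ -36465, b ≡ 210. Check v ∈ {∞, 2, 3, 5, 7, 11, 13, 17}.
v=2: v_2(a)=0, v_2(b)=5; units ≡ 7, 1 (mod 8); ε·ε+αω+βω = 1·0+0·0+5·0 ≡ 0  ⇒  (a,b)_2 = +1.
v=17: a=17^1·(≡14), b=17^0·(≡12) mod 17; (14|17)=-1, (12|17)=-1; (−1)^{1·0·8}·(-1)^0·(-1)^1 = -1.
v=13: a=13^-1·(≡4), b=13^0·(≡11) mod 13; (4|13)=+1, (11|13)=-1; (−1)^{-1·0·6}·(+1)^0·(-1)^-1 = -1.
v=∞: -36465 < 0 and 210 > 0  ⇒  (a,b)_∞ = +1.
v=5: a=5^3·(≡2), b=5^-1·(≡3) mod 5; (2|5)=-1, (3|5)=-1; (−1)^{3·-1·2}·(-1)^-1·(-1)^3 = +1.
v=7: a=7^0·(≡3), b=7^3·(≡4) mod 7; (3|7)=-1, (4|7)=+1; (−1)^{0·3·3}·(-1)^3·(+1)^0 = -1.
v=3: a=3^-1·(≡1), b=3^-3·(≡1) mod 3; (1|3)=+1, (1|3)=+1; (−1)^{-1·-3·1}·(+1)^-3·(+1)^-1 = -1.
v=11: a=11^1·(≡7), b=11^2·(≡3) mod 11; (7|11)=-1, (3|11)=+1; (−1)^{1·2·5}·(-1)^2·(+1)^1 = +1.
Ram(-36465, 210) = {3, 7, 13, 17}; no ℚ_3-point on the conic.

[3, 7, 13, 17]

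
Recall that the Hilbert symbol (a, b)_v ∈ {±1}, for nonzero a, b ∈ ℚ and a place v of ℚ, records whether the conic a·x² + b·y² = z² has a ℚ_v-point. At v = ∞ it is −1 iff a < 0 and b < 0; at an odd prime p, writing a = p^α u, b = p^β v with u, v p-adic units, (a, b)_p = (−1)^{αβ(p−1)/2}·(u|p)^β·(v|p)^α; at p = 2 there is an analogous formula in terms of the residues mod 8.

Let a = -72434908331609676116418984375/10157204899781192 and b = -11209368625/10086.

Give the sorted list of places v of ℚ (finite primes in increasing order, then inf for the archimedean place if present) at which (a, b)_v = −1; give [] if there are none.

[2, 7, 13, inf]

(a, b) ≡ (-15470, -6630) mod (ℚ^×)²; places V = {2, 3, 5, 7, 11, 13, 17, 41, 47, ∞}.
(a,b)_7: α=11, u≡4; β=4, v≡3 (mod 7); (4|7)=+1, (3|7)=-1; sign (−1)^0·+1^4·-1^11 = -1.
(a,b)_5: α=7, u≡1; β=3, v≡1 (mod 5); (1|5)=+1, (1|5)=+1; sign (−1)^0·+1^3·+1^7 = +1.
(a,b)_∞: sgn(-15470)=−, sgn(-6630)=−, so -1.
(a,b)_17: α=3, u≡16; β=1, v≡8 (mod 17); (16|17)=+1, (8|17)=+1; sign (−1)^0·+1^1·+1^3 = +1.
(a,b)_11: α=-2, u≡10; β=0, v≡4 (mod 11); (10|11)=-1, (4|11)=+1; sign (−1)^0·-1^0·+1^-2 = +1.
(a,b)_41: α=-6, u≡27; β=-2, v≡29 (mod 41); (27|41)=-1, (29|41)=-1; sign (−1)^0·-1^-2·-1^-6 = +1.
(a,b)_3: α=2, u≡1; β=-1, v≡1 (mod 3); (1|3)=+1, (1|3)=+1; sign (−1)^0·+1^-1·+1^2 = +1.
(a,b)_2: α=-3, β=-1; u≡1, v≡5 (mod 8); ε(u)ε(v)=0·0, αω(v)=-3·1, βω(u)=-1·0; sum ≡ 1  ⇒  -1.
(a,b)_13: α=9, u≡11; β=3, v≡1 (mod 13); (11|13)=-1, (1|13)=+1; sign (−1)^0·-1^3·+1^9 = -1.
(a,b)_47: α=-2, u≡44; β=0, v≡44 (mod 47); (44|47)=-1, (44|47)=-1; sign (−1)^0·-1^0·-1^-2 = +1.
|Ram(-15470, -6630)| = 4, even; anisotropic at {2, 7, 13, ∞}.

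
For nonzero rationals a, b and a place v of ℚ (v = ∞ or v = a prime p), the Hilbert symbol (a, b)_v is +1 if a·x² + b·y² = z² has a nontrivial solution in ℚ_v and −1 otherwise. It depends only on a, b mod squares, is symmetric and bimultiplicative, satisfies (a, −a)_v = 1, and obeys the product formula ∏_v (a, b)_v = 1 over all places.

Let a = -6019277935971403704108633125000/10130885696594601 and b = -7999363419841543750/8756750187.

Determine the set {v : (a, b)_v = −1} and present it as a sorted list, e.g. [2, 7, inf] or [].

(a, b) ≡ (-770, -7410) mod (ℚ^×)²; places V = {2, 3, 5, 7, 11, 13, 17, 19, 23, 29, 37, 47, ∞}.
(a,b)_37: α=4, u≡36; β=2, v≡10 (mod 37); (36|37)=+1, (10|37)=+1; sign (−1)^0·+1^2·+1^4 = +1.
(a,b)_3: α=-16, u≡1; β=-9, v≡2 (mod 3); (1|3)=+1, (2|3)=-1; sign (−1)^0·+1^-9·-1^-16 = +1.
(a,b)_5: α=7, u≡1; β=5, v≡3 (mod 5); (1|5)=+1, (3|5)=-1; sign (−1)^0·+1^5·-1^7 = -1.
(a,b)_11: α=3, u≡8; β=2, v≡9 (mod 11); (8|11)=-1, (9|11)=+1; sign (−1)^0·-1^2·+1^3 = +1.
(a,b)_7: α=3, u≡4; β=2, v≡3 (mod 7); (4|7)=+1, (3|7)=-1; sign (−1)^0·+1^2·-1^3 = -1.
(a,b)_19: α=2, u≡11; β=1, v≡11 (mod 19); (11|19)=+1, (11|19)=+1; sign (−1)^0·+1^1·+1^2 = +1.
(a,b)_47: α=2, u≡44; β=2, v≡4 (mod 47); (44|47)=-1, (4|47)=+1; sign (−1)^0·-1^2·+1^2 = +1.
(a,b)_∞: sgn(-770)=−, sgn(-7410)=−, so -1.
(a,b)_13: α=2, u≡12; β=1, v≡6 (mod 13); (12|13)=+1, (6|13)=-1; sign (−1)^0·+1^1·-1^2 = +1.
(a,b)_17: α=4, u≡5; β=2, v≡2 (mod 17); (5|17)=-1, (2|17)=+1; sign (−1)^0·-1^2·+1^4 = +1.
(a,b)_23: α=-4, u≡16; β=-2, v≡5 (mod 23); (16|23)=+1, (5|23)=-1; sign (−1)^0·+1^-2·-1^-4 = +1.
(a,b)_29: α=-2, u≡28; β=-2, v≡27 (mod 29); (28|29)=+1, (27|29)=-1; sign (−1)^0·+1^-2·-1^-2 = +1.
(a,b)_2: α=3, β=1; u≡7, v≡7 (mod 8); ε(u)ε(v)=1·1, αω(v)=3·0, βω(u)=1·0; sum ≡ 1  ⇒  -1.
Ram(-770, -7410) = {2, 5, 7, ∞}; no ℚ_2-point on the conic.

[2, 5, 7, inf]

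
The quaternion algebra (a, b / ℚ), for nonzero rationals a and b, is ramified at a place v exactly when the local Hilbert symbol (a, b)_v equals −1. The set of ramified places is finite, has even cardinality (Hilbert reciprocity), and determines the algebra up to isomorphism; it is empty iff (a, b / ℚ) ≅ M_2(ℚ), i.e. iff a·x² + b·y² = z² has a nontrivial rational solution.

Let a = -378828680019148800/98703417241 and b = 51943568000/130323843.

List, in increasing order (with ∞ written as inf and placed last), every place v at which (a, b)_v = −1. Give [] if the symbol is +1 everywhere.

(a, b) ≡ (-38, 510) mod (ℚ^×)²; places V = {2, 3, 5, 7, 11, 13, 17, 19, 23, ∞}.
(a,b)_23: α=2, u≡12; β=2, v≡9 (mod 23); (12|23)=+1, (9|23)=+1; sign (−1)^0·+1^2·+1^2 = +1.
(a,b)_3: α=2, u≡1; β=-3, v≡2 (mod 3); (1|3)=+1, (2|3)=-1; sign (−1)^0·+1^-3·-1^2 = +1.
(a,b)_13: α=-8, u≡10; β=-6, v≡12 (mod 13); (10|13)=+1, (12|13)=+1; sign (−1)^0·+1^-6·+1^-8 = +1.
(a,b)_2: α=15, β=7; u≡5, v≡7 (mod 8); ε(u)ε(v)=0·1, αω(v)=15·0, βω(u)=7·1; sum ≡ 1  ⇒  -1.
(a,b)_∞: sgn(-38)=−, sgn(510)=+, so +1.
(a,b)_17: α=2, u≡15; β=1, v≡1 (mod 17); (15|17)=+1, (1|17)=+1; sign (−1)^0·+1^1·+1^2 = +1.
(a,b)_5: α=2, u≡3; β=3, v≡3 (mod 5); (3|5)=-1, (3|5)=-1; sign (−1)^0·-1^3·-1^2 = -1.
(a,b)_7: α=2, u≡4; β=0, v≡5 (mod 7); (4|7)=+1, (5|7)=-1; sign (−1)^0·+1^0·-1^2 = +1.
(a,b)_19: α=3, u≡1; β=2, v≡1 (mod 19); (1|19)=+1, (1|19)=+1; sign (−1)^0·+1^2·+1^3 = +1.
(a,b)_11: α=-2, u≡7; β=0, v≡5 (mod 11); (7|11)=-1, (5|11)=+1; sign (−1)^0·-1^0·+1^-2 = +1.
|Ram(-38, 510)| = 2, even; anisotropic at {2, 5}.

[2, 5]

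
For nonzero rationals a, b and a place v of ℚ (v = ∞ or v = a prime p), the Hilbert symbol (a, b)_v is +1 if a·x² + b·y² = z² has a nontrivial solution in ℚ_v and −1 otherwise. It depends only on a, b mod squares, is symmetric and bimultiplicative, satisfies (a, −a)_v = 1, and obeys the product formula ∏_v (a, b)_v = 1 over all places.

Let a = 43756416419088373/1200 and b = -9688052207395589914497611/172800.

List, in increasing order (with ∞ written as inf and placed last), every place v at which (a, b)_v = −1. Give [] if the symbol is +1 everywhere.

(a, b) ≡ (39, -12099633) mod (ℚ^×)²; places V = {2, 3, 5, 7, 11, 13, 17, 23, 41, 47, ∞}.
(a,b)_5: α=-2, u≡1; β=-2, v≡2 (mod 5); (1|5)=+1, (2|5)=-1; sign (−1)^0·+1^-2·-1^-2 = +1.
(a,b)_23: α=2, u≡3; β=3, v≡18 (mod 23); (3|23)=+1, (18|23)=+1; sign (−1)^0·+1^3·+1^2 = +1.
(a,b)_2: α=-4, β=-8; u≡7, v≡7 (mod 8); ε(u)ε(v)=1·1, αω(v)=-4·0, βω(u)=-8·0; sum ≡ 1  ⇒  -1.
(a,b)_7: α=2, u≡2; β=1, v≡6 (mod 7); (2|7)=+1, (6|7)=-1; sign (−1)^0·+1^1·-1^2 = +1.
(a,b)_47: α=2, u≡15; β=3, v≡18 (mod 47); (15|47)=-1, (18|47)=+1; sign (−1)^0·-1^3·+1^2 = -1.
(a,b)_41: α=2, u≡4; β=3, v≡10 (mod 41); (4|41)=+1, (10|41)=+1; sign (−1)^0·+1^3·+1^2 = +1.
(a,b)_∞: sgn(39)=+, sgn(-12099633)=−, so +1.
(a,b)_11: α=2, u≡10; β=4, v≡4 (mod 11); (10|11)=-1, (4|11)=+1; sign (−1)^0·-1^4·+1^2 = +1.
(a,b)_3: α=-1, u≡1; β=-3, v≡1 (mod 3); (1|3)=+1, (1|3)=+1; sign (−1)^1·+1^-3·+1^-1 = -1.
(a,b)_13: α=1, u≡12; β=1, v≡5 (mod 13); (12|13)=+1, (5|13)=-1; sign (−1)^0·+1^1·-1^1 = -1.
(a,b)_17: α=2, u≡3; β=4, v≡1 (mod 17); (3|17)=-1, (1|17)=+1; sign (−1)^0·-1^4·+1^2 = +1.
(39, -12099633 / ℚ) ramifies at {2, 3, 13, 47}: a division algebra.

[2, 3, 13, 47]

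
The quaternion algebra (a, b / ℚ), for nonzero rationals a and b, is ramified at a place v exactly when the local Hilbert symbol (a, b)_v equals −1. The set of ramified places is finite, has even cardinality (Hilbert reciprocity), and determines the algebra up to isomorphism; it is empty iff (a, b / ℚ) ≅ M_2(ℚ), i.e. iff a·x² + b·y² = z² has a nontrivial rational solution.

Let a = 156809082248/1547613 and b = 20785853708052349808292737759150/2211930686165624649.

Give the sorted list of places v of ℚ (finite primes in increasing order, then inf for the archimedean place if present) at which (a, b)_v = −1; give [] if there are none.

[2, 3, 19, 31]

Mod squares: a ≡ 321594, b ≡ 494. Check v ∈ {∞, 2, 3, 5, 7, 13, 19, 23, 31, 37, 43}.
v=5: a=5^0·(≡1), b=5^2·(≡4) mod 5; (1|5)=+1, (4|5)=+1; (−1)^{0·2·2}·(+1)^2·(+1)^0 = +1.
v=19: a=19^1·(≡16), b=19^3·(≡7) mod 19; (16|19)=+1, (7|19)=+1; (−1)^{1·3·9}·(+1)^3·(+1)^1 = -1.
v=37: a=37^2·(≡3), b=37^4·(≡8) mod 37; (3|37)=+1, (8|37)=-1; (−1)^{2·4·18}·(+1)^4·(-1)^2 = +1.
v=31: a=31^-1·(≡14), b=31^-6·(≡15) mod 31; (14|31)=+1, (15|31)=-1; (−1)^{-1·-6·15}·(+1)^-6·(-1)^-1 = -1.
v=7: a=7^3·(≡2), b=7^8·(≡1) mod 7; (2|7)=+1, (1|7)=+1; (−1)^{3·8·3}·(+1)^8·(+1)^3 = +1.
v=2: v_2(a)=3, v_2(b)=1; units ≡ 5, 7 (mod 8); ε·ε+αω+βω = 0·1+3·0+1·1 ≡ 1  ⇒  (a,b)_2 = -1.
v=∞: 321594 > 0 and 494 > 0  ⇒  (a,b)_∞ = +1.
v=13: a=13^3·(≡12), b=13^9·(≡1) mod 13; (12|13)=+1, (1|13)=+1; (−1)^{3·9·6}·(+1)^9·(+1)^3 = +1.
v=23: a=23^0·(≡9), b=23^2·(≡15) mod 23; (9|23)=+1, (15|23)=-1; (−1)^{0·2·11}·(+1)^2·(-1)^0 = +1.
v=3: a=3^-3·(≡2), b=3^-6·(≡2) mod 3; (2|3)=-1, (2|3)=-1; (−1)^{-3·-6·1}·(-1)^-6·(-1)^-3 = -1.
v=43: a=43^-2·(≡15), b=43^-4·(≡41) mod 43; (15|43)=+1, (41|43)=+1; (−1)^{-2·-4·21}·(+1)^-4·(+1)^-2 = +1.
|Ram(321594, 494)| = 4, even; anisotropic at {2, 3, 19, 31}.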